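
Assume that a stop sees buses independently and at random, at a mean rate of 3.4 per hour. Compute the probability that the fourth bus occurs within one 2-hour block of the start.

0.9072

Over the interval, μ = 3.4 × 2 = 6.8 (a 2-hour block = 2 hours).
The fourth arrival falls in the interval iff at least 4 events occur there: P(S_4 ≤ t) = P(N ≥ 4) = 1 − P(N ≤ 3) ≈ 0.9072.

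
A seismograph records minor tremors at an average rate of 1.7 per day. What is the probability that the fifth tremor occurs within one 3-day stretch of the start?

0.5769

Over the interval, μ = 1.7 × 3 = 5.1 (a 3-day stretch = 3 days).
The fifth arrival falls in the interval iff at least 5 events occur there: P(S_5 ≤ t) = P(N ≥ 5) = 1 − P(N ≤ 4) ≈ 0.5769.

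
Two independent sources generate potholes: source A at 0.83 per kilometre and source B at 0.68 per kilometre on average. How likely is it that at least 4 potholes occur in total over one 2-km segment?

0.3572

Independent Poisson processes superpose: combined rate λ = 0.83 + 0.68 = 1.51 per kilometre.
Over the interval, μ = 1.51 × 2 = 3.02 (a 2-km segment = 2 kilometres).
P(N ≥ 4) = 1 − P(N ≤ 3) ≈ 0.3572.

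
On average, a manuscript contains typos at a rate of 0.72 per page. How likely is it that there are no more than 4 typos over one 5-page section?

0.7064

Over the interval, μ = 0.72 × 5 = 3.6 (a 5-page section = 5 pages).
P(N ≤ 4) = Σ_{j=0}^{4} e^(−μ) μ^j/j! ≈ 0.7064.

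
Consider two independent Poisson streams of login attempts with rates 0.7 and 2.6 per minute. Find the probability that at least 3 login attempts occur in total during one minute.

Independent Poisson processes superpose: combined rate λ = 0.7 + 2.6 = 3.3 per minute.
So μ = 3.3.
P(N ≥ 3) = 1 − P(N ≤ 2) ≈ 0.6406.

0.6406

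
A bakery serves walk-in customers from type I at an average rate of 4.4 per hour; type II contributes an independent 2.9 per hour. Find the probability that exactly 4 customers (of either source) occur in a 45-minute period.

0.1569

Independent Poisson processes superpose: combined rate λ = 4.4 + 2.9 = 7.3 per hour.
Over the interval, μ = 7.3 × 0.75 = 5.475 (a 45-minute period = 0.75 hours).
P(N = 4) = e^(−5.475) · 5.475^4/4! ≈ 0.1569.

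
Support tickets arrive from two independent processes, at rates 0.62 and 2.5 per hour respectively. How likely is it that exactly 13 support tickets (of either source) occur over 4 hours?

Independent Poisson processes superpose: combined rate λ = 0.62 + 2.5 = 3.12 per hour.
Over the interval, μ = 3.12 × 4 = 12.48 (4 hours).
P(N = 13) = e^(−12.48) · 12.48^13/13! ≈ 0.1088.

0.1088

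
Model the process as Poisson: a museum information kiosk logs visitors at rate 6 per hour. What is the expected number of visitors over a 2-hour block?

E[N] = λt = 6 × 2 = 12 (a 2-hour block = 2 hours).

12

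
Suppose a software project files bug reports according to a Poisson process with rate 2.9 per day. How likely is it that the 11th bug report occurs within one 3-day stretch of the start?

0.2591

Over the interval, μ = 2.9 × 3 = 8.7 (a 3-day stretch = 3 days).
The 11th arrival falls in the interval iff at least 11 events occur there: P(S_11 ≤ t) = P(N ≥ 11) = 1 − P(N ≤ 10) ≈ 0.2591.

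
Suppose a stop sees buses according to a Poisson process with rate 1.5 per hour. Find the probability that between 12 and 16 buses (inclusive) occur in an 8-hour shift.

0.4371

Over the interval, μ = 1.5 × 8 = 12 (an 8-hour shift = 8 hours).
P(12 ≤ N ≤ 16) = Σ_{j=12}^{16} e^(−12) · 12^j/j! ≈ 0.4371.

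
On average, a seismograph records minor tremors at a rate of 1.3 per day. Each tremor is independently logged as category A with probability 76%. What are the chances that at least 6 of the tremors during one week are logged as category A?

Thinning: the tremors that are logged as category A themselves form a Poisson process with rate 0.76 × 1.3 = 0.988 per day.
Over the interval, μ = 0.988 × 7 = 6.916 (a week = 7 days).
P(N ≥ 6) = 1 − P(N ≤ 5) ≈ 0.6884.

0.6884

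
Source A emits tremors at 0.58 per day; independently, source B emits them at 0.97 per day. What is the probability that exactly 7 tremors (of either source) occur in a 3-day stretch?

Independent Poisson processes superpose: combined rate λ = 0.58 + 0.97 = 1.55 per day.
Over the interval, μ = 1.55 × 3 = 4.65 (a 3-day stretch = 3 days).
P(N = 7) = e^(−4.65) · 4.65^7/7! ≈ 0.0892.

0.0892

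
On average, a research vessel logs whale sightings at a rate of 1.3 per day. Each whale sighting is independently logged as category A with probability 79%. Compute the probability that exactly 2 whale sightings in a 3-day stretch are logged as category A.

0.2179

Thinning: the whale sightings that are logged as category A themselves form a Poisson process with rate 0.79 × 1.3 = 1.027 per day.
Over the interval, μ = 1.027 × 3 = 3.081 (a 3-day stretch = 3 days).
P(N = 2) = e^(−3.081) · 3.081^2/2! ≈ 0.2179.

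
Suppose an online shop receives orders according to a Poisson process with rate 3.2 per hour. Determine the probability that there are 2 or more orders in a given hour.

With mean μ = 3.2 per hour,
P(N ≥ 2) = 1 − P(N ≤ 1) = 1 − Σ_{j=0}^{1} e^(−μ) μ^j/j! ≈ 0.8288.

0.8288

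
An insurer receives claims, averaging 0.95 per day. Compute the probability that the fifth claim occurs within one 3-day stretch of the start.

Over the interval, μ = 0.95 × 3 = 2.85 (a 3-day stretch = 3 days).
The fifth arrival falls in the interval iff at least 5 events occur there: P(S_5 ≤ t) = P(N ≥ 5) = 1 − P(N ≤ 4) ≈ 0.1602.

0.1602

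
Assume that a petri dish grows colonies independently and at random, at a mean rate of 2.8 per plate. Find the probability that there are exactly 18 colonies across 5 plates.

0.0554

Over the interval, μ = 2.8 × 5 = 14 (5 plates).
P(N = 18) = e^(−μ) μ^18/18! = e^(−14) · 14^18/6402373705728000 ≈ 0.0554.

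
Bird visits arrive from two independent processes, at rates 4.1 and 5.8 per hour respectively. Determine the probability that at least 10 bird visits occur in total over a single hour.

Independent Poisson processes superpose: combined rate λ = 4.1 + 5.8 = 9.9 per hour.
So μ = 9.9.
P(N ≥ 10) = 1 − P(N ≤ 9) ≈ 0.5295.

0.5295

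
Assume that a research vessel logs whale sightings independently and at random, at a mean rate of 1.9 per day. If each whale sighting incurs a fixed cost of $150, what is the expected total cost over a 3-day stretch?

$855

E[N] = 1.9 × 3 = 5.7 (a 3-day stretch = 3 days); E[cost] = 5.7 × $150 = $855.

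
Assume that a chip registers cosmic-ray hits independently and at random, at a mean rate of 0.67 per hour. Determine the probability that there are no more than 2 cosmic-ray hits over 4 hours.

Over the interval, μ = 0.67 × 4 = 2.68 (4 hours).
P(N ≤ 2) = Σ_{j=0}^{2} e^(−μ) μ^j/j! ≈ 0.4985.

0.4985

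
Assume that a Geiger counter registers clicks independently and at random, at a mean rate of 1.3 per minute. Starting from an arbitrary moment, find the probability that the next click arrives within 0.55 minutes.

Inter-arrival times are exponential with rate λ = 1.3 per minute.
P(T ≤ 0.55) = 1 − e^(−λt) = 1 − e^(−1.3 × 0.55) = 1 − e^(−0.715) ≈ 0.5108.

0.5108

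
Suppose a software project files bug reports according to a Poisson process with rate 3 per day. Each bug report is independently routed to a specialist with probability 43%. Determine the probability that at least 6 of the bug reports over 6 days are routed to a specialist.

0.7838

Thinning: the bug reports that are routed to a specialist themselves form a Poisson process with rate 0.43 × 3 = 1.29 per day.
Over the interval, μ = 1.29 × 6 = 7.74 (6 days).
P(N ≥ 6) = 1 − P(N ≤ 5) ≈ 0.7838.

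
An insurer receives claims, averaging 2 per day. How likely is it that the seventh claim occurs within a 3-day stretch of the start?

0.3937

Over the interval, μ = 2 × 3 = 6 (a 3-day stretch = 3 days).
The seventh arrival falls in the interval iff at least 7 events occur there: P(S_7 ≤ t) = P(N ≥ 7) = 1 − P(N ≤ 6) ≈ 0.3937.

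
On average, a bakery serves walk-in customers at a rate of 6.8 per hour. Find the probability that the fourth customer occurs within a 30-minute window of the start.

0.4416

Over the interval, μ = 6.8 × 0.5 = 3.4 (a 30-minute window = 0.5 hours).
The fourth arrival falls in the interval iff at least 4 events occur there: P(S_4 ≤ t) = P(N ≥ 4) = 1 − P(N ≤ 3) ≈ 0.4416.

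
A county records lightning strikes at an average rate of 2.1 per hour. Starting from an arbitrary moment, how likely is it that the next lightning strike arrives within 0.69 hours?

0.7652

Inter-arrival times are exponential with rate λ = 2.1 per hour.
P(T ≤ 0.69) = 1 − e^(−λt) = 1 − e^(−2.1 × 0.69) = 1 − e^(−1.449) ≈ 0.7652.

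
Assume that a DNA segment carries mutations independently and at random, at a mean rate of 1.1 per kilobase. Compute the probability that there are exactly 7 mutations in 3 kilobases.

Over the interval, μ = 1.1 × 3 = 3.3 (3 kilobases).
P(N = 7) = e^(−μ) μ^7/7! = e^(−3.3) · 3.3^7/5040 ≈ 0.0312.

0.0312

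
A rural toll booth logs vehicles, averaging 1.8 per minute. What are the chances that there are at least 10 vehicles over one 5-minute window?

0.4126

Over the interval, μ = 1.8 × 5 = 9 (a 5-minute window = 5 minutes).
P(N ≥ 10) = 1 − P(N ≤ 9) = 1 − Σ_{j=0}^{9} e^(−μ) μ^j/j! ≈ 0.4126.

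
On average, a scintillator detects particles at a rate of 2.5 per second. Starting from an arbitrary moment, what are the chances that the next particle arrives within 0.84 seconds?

0.8775

Inter-arrival times are exponential with rate λ = 2.5 per second.
P(T ≤ 0.84) = 1 − e^(−λt) = 1 − e^(−2.5 × 0.84) = 1 − e^(−2.1) ≈ 0.8775.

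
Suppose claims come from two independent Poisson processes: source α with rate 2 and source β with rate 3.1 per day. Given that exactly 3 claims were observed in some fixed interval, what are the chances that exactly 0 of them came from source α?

0.2246

Given the total, each event is independently from source α with probability p = λ_α/(λ_α+λ_β) = 2/5.1 ≈ 0.3922.
So K ~ Binomial(3, 2/5.1): P(K = 0) = C(3,0) · (2/5.1)^0 · (3.1/5.1)^3 ≈ 0.2246.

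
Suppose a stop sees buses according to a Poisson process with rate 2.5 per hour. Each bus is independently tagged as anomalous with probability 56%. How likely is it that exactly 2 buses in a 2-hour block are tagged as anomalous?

0.2384

Thinning: the buses that are tagged as anomalous themselves form a Poisson process with rate 0.56 × 2.5 = 1.4 per hour.
Over the interval, μ = 1.4 × 2 = 2.8 (a 2-hour block = 2 hours).
P(N = 2) = e^(−2.8) · 2.8^2/2! ≈ 0.2384.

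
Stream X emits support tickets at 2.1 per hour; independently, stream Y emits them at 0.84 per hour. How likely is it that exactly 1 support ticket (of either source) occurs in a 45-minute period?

0.2431

Independent Poisson processes superpose: combined rate λ = 2.1 + 0.84 = 2.94 per hour.
Over the interval, μ = 2.94 × 0.75 = 2.205 (a 45-minute period = 0.75 hours).
P(N = 1) = e^(−2.205) · 2.205^1/1! ≈ 0.2431.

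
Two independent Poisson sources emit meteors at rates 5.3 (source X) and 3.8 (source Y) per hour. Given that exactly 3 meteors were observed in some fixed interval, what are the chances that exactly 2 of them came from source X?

Given the total, each event is independently from source X with probability p = λ_X/(λ_X+λ_Y) = 5.3/9.1 ≈ 0.5824.
So K ~ Binomial(3, 5.3/9.1): P(K = 2) = C(3,2) · (5.3/9.1)^2 · (3.8/9.1)^1 ≈ 0.4249.

0.4249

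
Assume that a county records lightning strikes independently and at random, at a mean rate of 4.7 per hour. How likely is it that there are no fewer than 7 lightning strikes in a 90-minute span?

0.5577

Over the interval, μ = 4.7 × 1.5 = 7.05 (a 90-minute span = 1.5 hours).
P(N ≥ 7) = 1 − P(N ≤ 6) = 1 − Σ_{j=0}^{6} e^(−μ) μ^j/j! ≈ 0.5577.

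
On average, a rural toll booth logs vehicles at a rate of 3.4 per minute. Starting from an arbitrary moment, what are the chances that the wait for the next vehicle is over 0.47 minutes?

The wait for the next event is exponential with rate λ = 3.4 per minute.
P(T > 0.47) = e^(−λt) = e^(−3.4 × 0.47) = e^(−1.598) ≈ 0.2023.

0.2023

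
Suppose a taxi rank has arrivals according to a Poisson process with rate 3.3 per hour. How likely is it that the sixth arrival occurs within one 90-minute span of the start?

0.3753

Over the interval, μ = 3.3 × 1.5 = 4.95 (a 90-minute span = 1.5 hours).
The sixth arrival falls in the interval iff at least 6 events occur there: P(S_6 ≤ t) = P(N ≥ 6) = 1 − P(N ≤ 5) ≈ 0.3753.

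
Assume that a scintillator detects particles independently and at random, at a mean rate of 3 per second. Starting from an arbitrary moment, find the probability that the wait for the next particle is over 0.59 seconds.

The wait for the next event is exponential with rate λ = 3 per second.
P(T > 0.59) = e^(−λt) = e^(−3 × 0.59) = e^(−1.77) ≈ 0.1703.

0.1703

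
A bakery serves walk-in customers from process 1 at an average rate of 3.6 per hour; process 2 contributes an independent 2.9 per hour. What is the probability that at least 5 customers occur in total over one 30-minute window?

Independent Poisson processes superpose: combined rate λ = 3.6 + 2.9 = 6.5 per hour.
Over the interval, μ = 6.5 × 0.5 = 3.25 (a 30-minute window = 0.5 hours).
P(N ≥ 5) = 1 − P(N ≤ 4) ≈ 0.2283.

0.2283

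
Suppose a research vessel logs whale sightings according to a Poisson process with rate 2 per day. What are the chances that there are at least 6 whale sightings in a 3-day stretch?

0.5543

Over the interval, μ = 2 × 3 = 6 (a 3-day stretch = 3 days).
P(N ≥ 6) = 1 − P(N ≤ 5) = 1 − Σ_{j=0}^{5} e^(−μ) μ^j/j! ≈ 0.5543.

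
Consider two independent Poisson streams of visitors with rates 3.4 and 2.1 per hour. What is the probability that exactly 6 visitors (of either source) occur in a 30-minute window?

0.0384

Independent Poisson processes superpose: combined rate λ = 3.4 + 2.1 = 5.5 per hour.
Over the interval, μ = 5.5 × 0.5 = 2.75 (a 30-minute window = 0.5 hours).
P(N = 6) = e^(−2.75) · 2.75^6/6! ≈ 0.0384.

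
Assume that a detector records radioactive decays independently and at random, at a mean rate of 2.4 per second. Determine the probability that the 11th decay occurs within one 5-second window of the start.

0.6528

Over the interval, μ = 2.4 × 5 = 12 (a 5-second window = 5 seconds).
The 11th arrival falls in the interval iff at least 11 events occur there: P(S_11 ≤ t) = P(N ≥ 11) = 1 − P(N ≤ 10) ≈ 0.6528.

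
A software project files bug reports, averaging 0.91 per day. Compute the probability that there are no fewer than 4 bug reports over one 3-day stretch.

Over the interval, μ = 0.91 × 3 = 2.73 (a 3-day stretch = 3 days).
P(N ≥ 4) = 1 − P(N ≤ 3) = 1 − Σ_{j=0}^{3} e^(−μ) μ^j/j! ≈ 0.2925.

0.2925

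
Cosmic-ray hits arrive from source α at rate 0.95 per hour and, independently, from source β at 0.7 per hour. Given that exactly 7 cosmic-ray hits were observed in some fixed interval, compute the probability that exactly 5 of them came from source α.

0.2391

Given the total, each event is independently from source α with probability p = λ_α/(λ_α+λ_β) = 0.95/1.65 ≈ 0.5758.
So K ~ Binomial(7, 0.95/1.65): P(K = 5) = C(7,5) · (0.95/1.65)^5 · (0.7/1.65)^2 ≈ 0.2391.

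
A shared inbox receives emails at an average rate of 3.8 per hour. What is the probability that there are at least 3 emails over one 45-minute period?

0.5424

Over the interval, μ = 3.8 × 0.75 = 2.85 (a 45-minute period = 0.75 hours).
P(N ≥ 3) = 1 − P(N ≤ 2) = 1 − Σ_{j=0}^{2} e^(−μ) μ^j/j! ≈ 0.5424.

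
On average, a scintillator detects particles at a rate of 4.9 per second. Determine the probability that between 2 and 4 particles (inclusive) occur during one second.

With mean μ = 4.9 per second,
P(2 ≤ N ≤ 4) = Σ_{j=2}^{4} e^(−4.9) · 4.9^j/j! ≈ 0.4143.

0.4143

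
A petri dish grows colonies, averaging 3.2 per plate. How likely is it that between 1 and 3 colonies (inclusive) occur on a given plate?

0.5618

With mean μ = 3.2 per plate,
P(1 ≤ N ≤ 3) = Σ_{j=1}^{3} e^(−3.2) · 3.2^j/j! ≈ 0.5618.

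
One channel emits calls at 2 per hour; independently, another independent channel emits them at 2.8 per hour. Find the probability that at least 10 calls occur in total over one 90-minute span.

Independent Poisson processes superpose: combined rate λ = 2 + 2.8 = 4.8 per hour.
Over the interval, μ = 4.8 × 1.5 = 7.2 (a 90-minute span = 1.5 hours).
P(N ≥ 10) = 1 − P(N ≤ 9) ≈ 0.1904.

0.1904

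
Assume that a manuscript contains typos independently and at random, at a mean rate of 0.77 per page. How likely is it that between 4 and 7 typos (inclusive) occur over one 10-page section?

Over the interval, μ = 0.77 × 10 = 7.7 (a 10-page section = 10 pages).
P(4 ≤ N ≤ 7) = Σ_{j=4}^{7} e^(−7.7) · 7.7^j/j! ≈ 0.4437.

0.4437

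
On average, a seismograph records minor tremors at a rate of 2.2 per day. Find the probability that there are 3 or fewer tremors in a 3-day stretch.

0.1052

Over the interval, μ = 2.2 × 3 = 6.6 (a 3-day stretch = 3 days).
P(N ≤ 3) = Σ_{j=0}^{3} e^(−μ) μ^j/j! ≈ 0.1052.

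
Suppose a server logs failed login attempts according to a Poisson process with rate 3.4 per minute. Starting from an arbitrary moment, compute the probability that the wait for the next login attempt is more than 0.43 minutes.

0.2318

The wait for the next event is exponential with rate λ = 3.4 per minute.
P(T > 0.43) = e^(−λt) = e^(−3.4 × 0.43) = e^(−1.462) ≈ 0.2318.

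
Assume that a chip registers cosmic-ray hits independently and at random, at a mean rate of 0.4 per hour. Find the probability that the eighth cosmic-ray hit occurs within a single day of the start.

0.7416

Over the interval, μ = 0.4 × 24 = 9.6 (a day = 24 hours).
The eighth arrival falls in the interval iff at least 8 events occur there: P(S_8 ≤ t) = P(N ≥ 8) = 1 − P(N ≤ 7) ≈ 0.7416.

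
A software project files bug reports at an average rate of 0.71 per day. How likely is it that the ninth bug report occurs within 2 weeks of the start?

Over the interval, μ = 0.71 × 14 = 9.94 (2 weeks = 14 days).
The ninth arrival falls in the interval iff at least 9 events occur there: P(S_9 ≤ t) = P(N ≥ 9) = 1 − P(N ≤ 8) ≈ 0.6604.

0.6604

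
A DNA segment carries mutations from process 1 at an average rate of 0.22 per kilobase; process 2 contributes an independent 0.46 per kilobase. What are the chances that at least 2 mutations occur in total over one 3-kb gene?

Independent Poisson processes superpose: combined rate λ = 0.22 + 0.46 = 0.68 per kilobase.
Over the interval, μ = 0.68 × 3 = 2.04 (a 3-kb gene = 3 kilobases).
P(N ≥ 2) = 1 − P(N ≤ 1) ≈ 0.6047.

0.6047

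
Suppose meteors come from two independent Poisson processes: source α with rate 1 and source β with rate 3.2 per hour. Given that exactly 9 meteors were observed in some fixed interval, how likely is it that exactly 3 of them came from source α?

0.2218

Given the total, each event is independently from source α with probability p = λ_α/(λ_α+λ_β) = 1/4.2 ≈ 0.2381.
So K ~ Binomial(9, 1/4.2): P(K = 3) = C(9,3) · (1/4.2)^3 · (3.2/4.2)^6 ≈ 0.2218.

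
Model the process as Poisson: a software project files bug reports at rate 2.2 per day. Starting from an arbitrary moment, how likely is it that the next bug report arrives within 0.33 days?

Inter-arrival times are exponential with rate λ = 2.2 per day.
P(T ≤ 0.33) = 1 − e^(−λt) = 1 − e^(−2.2 × 0.33) = 1 − e^(−0.726) ≈ 0.5162.

0.5162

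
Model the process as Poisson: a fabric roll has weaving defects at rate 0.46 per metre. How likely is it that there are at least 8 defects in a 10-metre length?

0.0951

Over the interval, μ = 0.46 × 10 = 4.6 (a 10-metre length = 10 metres).
P(N ≥ 8) = 1 − P(N ≤ 7) = 1 − Σ_{j=0}^{7} e^(−μ) μ^j/j! ≈ 0.0951.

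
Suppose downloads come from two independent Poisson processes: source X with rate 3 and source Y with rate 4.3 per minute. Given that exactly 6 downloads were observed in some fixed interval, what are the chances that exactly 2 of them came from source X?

Given the total, each event is independently from source X with probability p = λ_X/(λ_X+λ_Y) = 3/7.3 ≈ 0.4110.
So K ~ Binomial(6, 3/7.3): P(K = 2) = C(6,2) · (3/7.3)^2 · (4.3/7.3)^4 ≈ 0.3050.

0.3050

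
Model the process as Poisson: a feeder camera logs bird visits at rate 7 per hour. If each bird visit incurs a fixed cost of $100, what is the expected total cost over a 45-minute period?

$525

E[N] = 7 × 0.75 = 5.25 (a 45-minute period = 0.75 hours); E[cost] = 5.25 × $100 = $525.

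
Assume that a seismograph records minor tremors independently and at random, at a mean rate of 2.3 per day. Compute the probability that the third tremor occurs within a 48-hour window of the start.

0.8374

Over the interval, μ = 2.3 × 2 = 4.6 (a 48-hour window = 2 days).
The third arrival falls in the interval iff at least 3 events occur there: P(S_3 ≤ t) = P(N ≥ 3) = 1 − P(N ≤ 2) ≈ 0.8374.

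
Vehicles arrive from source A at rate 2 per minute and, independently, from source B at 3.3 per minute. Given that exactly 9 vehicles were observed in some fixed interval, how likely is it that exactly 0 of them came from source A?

0.0141

Given the total, each event is independently from source A with probability p = λ_A/(λ_A+λ_B) = 2/5.3 ≈ 0.3774.
So K ~ Binomial(9, 2/5.3): P(K = 0) = C(9,0) · (2/5.3)^0 · (3.3/5.3)^9 ≈ 0.0141.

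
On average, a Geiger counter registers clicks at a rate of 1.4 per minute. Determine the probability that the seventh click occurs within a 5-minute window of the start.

Over the interval, μ = 1.4 × 5 = 7 (a 5-minute window = 5 minutes).
The seventh arrival falls in the interval iff at least 7 events occur there: P(S_7 ≤ t) = P(N ≥ 7) = 1 − P(N ≤ 6) ≈ 0.5503.

0.5503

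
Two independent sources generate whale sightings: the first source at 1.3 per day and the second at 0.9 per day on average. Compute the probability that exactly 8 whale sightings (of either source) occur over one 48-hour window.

0.0428

Independent Poisson processes superpose: combined rate λ = 1.3 + 0.9 = 2.2 per day.
Over the interval, μ = 2.2 × 2 = 4.4 (a 48-hour window = 2 days).
P(N = 8) = e^(−4.4) · 4.4^8/8! ≈ 0.0428.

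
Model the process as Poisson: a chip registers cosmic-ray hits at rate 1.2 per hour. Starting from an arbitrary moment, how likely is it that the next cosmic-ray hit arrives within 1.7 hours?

0.8700

Inter-arrival times are exponential with rate λ = 1.2 per hour.
P(T ≤ 1.7) = 1 − e^(−λt) = 1 − e^(−1.2 × 1.7) = 1 − e^(−2.04) ≈ 0.8700.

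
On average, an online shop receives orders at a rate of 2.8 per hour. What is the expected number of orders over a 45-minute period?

2.1

E[N] = λt = 2.8 × 0.75 = 2.1 (a 45-minute period = 0.75 hours).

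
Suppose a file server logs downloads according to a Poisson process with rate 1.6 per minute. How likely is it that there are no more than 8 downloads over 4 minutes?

Over the interval, μ = 1.6 × 4 = 6.4 (4 minutes).
P(N ≤ 8) = Σ_{j=0}^{8} e^(−μ) μ^j/j! ≈ 0.8033.

0.8033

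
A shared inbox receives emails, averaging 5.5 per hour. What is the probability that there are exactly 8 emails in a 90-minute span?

0.1391

Over the interval, μ = 5.5 × 1.5 = 8.25 (a 90-minute span = 1.5 hours).
P(N = 8) = e^(−μ) μ^8/8! = e^(−8.25) · 8.25^8/40320 ≈ 0.1391.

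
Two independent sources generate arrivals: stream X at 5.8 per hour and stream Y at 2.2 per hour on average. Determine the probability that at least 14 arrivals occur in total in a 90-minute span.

Independent Poisson processes superpose: combined rate λ = 5.8 + 2.2 = 8 per hour.
Over the interval, μ = 8 × 1.5 = 12 (a 90-minute span = 1.5 hours).
P(N ≥ 14) = 1 − P(N ≤ 13) ≈ 0.3185.

0.3185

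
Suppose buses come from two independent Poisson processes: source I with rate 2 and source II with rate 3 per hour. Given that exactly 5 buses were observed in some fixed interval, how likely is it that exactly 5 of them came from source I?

0.0102

Given the total, each event is independently from source I with probability p = λ_I/(λ_I+λ_II) = 2/5 = 0.4000.
So K ~ Binomial(5, 2/5): P(K = 5) = C(5,5) · (2/5)^5 · (3/5)^0 ≈ 0.0102.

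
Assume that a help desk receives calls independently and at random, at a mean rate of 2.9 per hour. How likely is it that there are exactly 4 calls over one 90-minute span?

0.1926

Over the interval, μ = 2.9 × 1.5 = 4.35 (a 90-minute span = 1.5 hours).
P(N = 4) = e^(−μ) μ^4/4! = e^(−4.35) · 4.35^4/24 ≈ 0.1926.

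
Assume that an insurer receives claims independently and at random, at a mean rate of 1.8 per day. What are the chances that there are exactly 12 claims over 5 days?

Over the interval, μ = 1.8 × 5 = 9 (5 days).
P(N = 12) = e^(−μ) μ^12/12! = e^(−9) · 9^12/479001600 ≈ 0.0728.

0.0728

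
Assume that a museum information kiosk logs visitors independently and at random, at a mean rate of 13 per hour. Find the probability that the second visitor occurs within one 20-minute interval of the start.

0.9300

Over the interval, μ = 13 × 1/3 ≈ 4.33333 (a 20-minute interval = 1/3 hours).
The second arrival falls in the interval iff at least 2 events occur there: P(S_2 ≤ t) = P(N ≥ 2) = 1 − P(N ≤ 1) ≈ 0.9300.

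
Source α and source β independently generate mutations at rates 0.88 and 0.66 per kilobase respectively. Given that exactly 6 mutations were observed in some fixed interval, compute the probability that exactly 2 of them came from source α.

0.1652

Given the total, each event is independently from source α with probability p = λ_α/(λ_α+λ_β) = 0.88/1.54 ≈ 0.5714.
So K ~ Binomial(6, 0.88/1.54): P(K = 2) = C(6,2) · (0.88/1.54)^2 · (0.66/1.54)^4 ≈ 0.1652.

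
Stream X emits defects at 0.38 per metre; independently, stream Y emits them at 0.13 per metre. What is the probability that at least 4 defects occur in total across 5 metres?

0.2532

Independent Poisson processes superpose: combined rate λ = 0.38 + 0.13 = 0.51 per metre.
Over the interval, μ = 0.51 × 5 = 2.55 (5 metres).
P(N ≥ 4) = 1 − P(N ≤ 3) ≈ 0.2532.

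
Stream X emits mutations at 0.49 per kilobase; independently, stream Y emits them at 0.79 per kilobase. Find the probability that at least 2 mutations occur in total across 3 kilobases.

0.8960

Independent Poisson processes superpose: combined rate λ = 0.49 + 0.79 = 1.28 per kilobase.
Over the interval, μ = 1.28 × 3 = 3.84 (3 kilobases).
P(N ≥ 2) = 1 − P(N ≤ 1) ≈ 0.8960.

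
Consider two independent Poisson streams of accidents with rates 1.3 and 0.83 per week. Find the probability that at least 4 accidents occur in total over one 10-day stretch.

Independent Poisson processes superpose: combined rate λ = 1.3 + 0.83 = 2.13 per week.
Over the interval, μ = 2.13 × 10/7 ≈ 3.04286 (a 10-day stretch = 10/7 weeks).
P(N ≥ 4) = 1 − P(N ≤ 3) ≈ 0.3624.

0.3624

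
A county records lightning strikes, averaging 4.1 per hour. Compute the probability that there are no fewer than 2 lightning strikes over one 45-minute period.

0.8118

Over the interval, μ = 4.1 × 0.75 = 3.075 (a 45-minute period = 0.75 hours).
P(N ≥ 2) = 1 − P(N ≤ 1) = 1 − Σ_{j=0}^{1} e^(−μ) μ^j/j! ≈ 0.8118.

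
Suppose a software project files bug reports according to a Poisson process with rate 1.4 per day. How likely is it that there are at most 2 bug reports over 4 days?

Over the interval, μ = 1.4 × 4 = 5.6 (4 days).
P(N ≤ 2) = Σ_{j=0}^{2} e^(−μ) μ^j/j! ≈ 0.0824.

0.0824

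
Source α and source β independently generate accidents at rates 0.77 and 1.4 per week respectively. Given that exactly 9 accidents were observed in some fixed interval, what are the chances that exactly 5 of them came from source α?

0.1228

Given the total, each event is independently from source α with probability p = λ_α/(λ_α+λ_β) = 0.77/2.17 ≈ 0.3548.
So K ~ Binomial(9, 0.77/2.17): P(K = 5) = C(9,5) · (0.77/2.17)^5 · (1.4/2.17)^4 ≈ 0.1228.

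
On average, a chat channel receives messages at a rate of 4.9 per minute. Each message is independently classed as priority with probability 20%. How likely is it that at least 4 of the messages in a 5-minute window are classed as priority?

0.7207

Thinning: the messages that are classed as priority themselves form a Poisson process with rate 0.2 × 4.9 = 0.98 per minute.
Over the interval, μ = 0.98 × 5 = 4.9 (a 5-minute window = 5 minutes).
P(N ≥ 4) = 1 − P(N ≤ 3) ≈ 0.7207.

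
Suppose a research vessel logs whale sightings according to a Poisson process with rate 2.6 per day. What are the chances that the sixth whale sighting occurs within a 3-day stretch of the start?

0.7897

Over the interval, μ = 2.6 × 3 = 7.8 (a 3-day stretch = 3 days).
The sixth arrival falls in the interval iff at least 6 events occur there: P(S_6 ≤ t) = P(N ≥ 6) = 1 − P(N ≤ 5) ≈ 0.7897.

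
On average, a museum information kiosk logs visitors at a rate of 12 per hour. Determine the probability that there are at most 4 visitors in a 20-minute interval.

0.6288

Over the interval, μ = 12 × 1/3 = 4 (a 20-minute interval = 1/3 hours).
P(N ≤ 4) = Σ_{j=0}^{4} e^(−μ) μ^j/j! ≈ 0.6288.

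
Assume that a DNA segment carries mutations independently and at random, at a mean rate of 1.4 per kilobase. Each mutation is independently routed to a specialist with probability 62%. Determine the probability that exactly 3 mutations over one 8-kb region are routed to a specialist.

Thinning: the mutations that are routed to a specialist themselves form a Poisson process with rate 0.62 × 1.4 = 0.868 per kilobase.
Over the interval, μ = 0.868 × 8 = 6.944 (an 8-kb region = 8 kilobases).
P(N = 3) = e^(−6.944) · 6.944^3/3! ≈ 0.0538.

0.0538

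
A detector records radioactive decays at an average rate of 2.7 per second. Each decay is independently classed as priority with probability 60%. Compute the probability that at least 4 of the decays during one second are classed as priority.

Thinning: the decays that are classed as priority themselves form a Poisson process with rate 0.6 × 2.7 = 1.62 per second.
So μ = 1.62.
P(N ≥ 4) = 1 − P(N ≤ 3) ≈ 0.0816.

0.0816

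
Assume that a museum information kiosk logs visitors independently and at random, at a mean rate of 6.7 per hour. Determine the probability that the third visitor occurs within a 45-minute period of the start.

0.8774

Over the interval, μ = 6.7 × 0.75 = 5.025 (a 45-minute period = 0.75 hours).
The third arrival falls in the interval iff at least 3 events occur there: P(S_3 ≤ t) = P(N ≥ 3) = 1 − P(N ≤ 2) ≈ 0.8774.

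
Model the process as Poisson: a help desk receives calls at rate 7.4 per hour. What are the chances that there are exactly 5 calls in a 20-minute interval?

Over the interval, μ = 7.4 × 1/3 ≈ 2.46667 (a 20-minute interval = 1/3 hours).
P(N = 5) = e^(−μ) μ^5/5! = e^(−2.46667) · 2.46667^5/120 ≈ 0.0646.

0.0646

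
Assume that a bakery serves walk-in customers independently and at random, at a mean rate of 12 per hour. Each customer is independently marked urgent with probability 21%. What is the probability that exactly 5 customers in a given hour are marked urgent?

0.0681

Thinning: the customers that are marked urgent themselves form a Poisson process with rate 0.21 × 12 = 2.52 per hour.
So μ = 2.52.
P(N = 5) = e^(−2.52) · 2.52^5/5! ≈ 0.0681.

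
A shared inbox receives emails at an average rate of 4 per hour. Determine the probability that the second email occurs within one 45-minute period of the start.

Over the interval, μ = 4 × 0.75 = 3 (a 45-minute period = 0.75 hours).
The second arrival falls in the interval iff at least 2 events occur there: P(S_2 ≤ t) = P(N ≥ 2) = 1 − P(N ≤ 1) ≈ 0.8009.

0.8009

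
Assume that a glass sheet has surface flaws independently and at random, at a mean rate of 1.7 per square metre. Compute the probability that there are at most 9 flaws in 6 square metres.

0.4332

Over the interval, μ = 1.7 × 6 = 10.2 (6 square metres).
P(N ≤ 9) = Σ_{j=0}^{9} e^(−μ) μ^j/j! ≈ 0.4332.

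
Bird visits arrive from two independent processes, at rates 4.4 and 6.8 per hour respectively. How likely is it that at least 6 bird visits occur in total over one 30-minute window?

0.4881

Independent Poisson processes superpose: combined rate λ = 4.4 + 6.8 = 11.2 per hour.
Over the interval, μ = 11.2 × 0.5 = 5.6 (a 30-minute window = 0.5 hours).
P(N ≥ 6) = 1 − P(N ≤ 5) ≈ 0.4881.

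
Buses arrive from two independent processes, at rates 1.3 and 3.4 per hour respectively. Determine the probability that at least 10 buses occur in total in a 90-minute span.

Independent Poisson processes superpose: combined rate λ = 1.3 + 3.4 = 4.7 per hour.
Over the interval, μ = 4.7 × 1.5 = 7.05 (a 90-minute span = 1.5 hours).
P(N ≥ 10) = 1 − P(N ≤ 9) ≈ 0.1746.

0.1746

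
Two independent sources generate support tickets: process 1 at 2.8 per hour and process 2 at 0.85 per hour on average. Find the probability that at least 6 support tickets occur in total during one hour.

Independent Poisson processes superpose: combined rate λ = 2.8 + 0.85 = 3.65 per hour.
So μ = 3.65.
P(N ≥ 6) = 1 − P(N ≤ 5) ≈ 0.1628.

0.1628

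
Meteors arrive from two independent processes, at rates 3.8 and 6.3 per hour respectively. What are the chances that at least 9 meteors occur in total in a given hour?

0.6783

Independent Poisson processes superpose: combined rate λ = 3.8 + 6.3 = 10.1 per hour.
So μ = 10.1.
P(N ≥ 9) = 1 − P(N ≤ 8) ≈ 0.6783.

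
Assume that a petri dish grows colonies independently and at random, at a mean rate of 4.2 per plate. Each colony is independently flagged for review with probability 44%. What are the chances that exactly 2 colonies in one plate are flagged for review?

Thinning: the colonies that are flagged for review themselves form a Poisson process with rate 0.44 × 4.2 = 1.848 per plate.
So μ = 1.848.
P(N = 2) = e^(−1.848) · 1.848^2/2! ≈ 0.2690.

0.2690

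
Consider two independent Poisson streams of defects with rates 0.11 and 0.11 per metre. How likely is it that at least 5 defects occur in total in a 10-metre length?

0.0725

Independent Poisson processes superpose: combined rate λ = 0.11 + 0.11 = 0.22 per metre.
Over the interval, μ = 0.22 × 10 = 2.2 (a 10-metre length = 10 metres).
P(N ≥ 5) = 1 − P(N ≤ 4) ≈ 0.0725.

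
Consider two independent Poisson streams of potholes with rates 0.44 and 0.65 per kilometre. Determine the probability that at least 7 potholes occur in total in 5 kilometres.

0.3061

Independent Poisson processes superpose: combined rate λ = 0.44 + 0.65 = 1.09 per kilometre.
Over the interval, μ = 1.09 × 5 = 5.45 (5 kilometres).
P(N ≥ 7) = 1 − P(N ≤ 6) ≈ 0.3061.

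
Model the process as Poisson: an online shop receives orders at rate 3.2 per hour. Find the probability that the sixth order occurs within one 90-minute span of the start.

0.3490

Over the interval, μ = 3.2 × 1.5 = 4.8 (a 90-minute span = 1.5 hours).
The sixth arrival falls in the interval iff at least 6 events occur there: P(S_6 ≤ t) = P(N ≥ 6) = 1 − P(N ≤ 5) ≈ 0.3490.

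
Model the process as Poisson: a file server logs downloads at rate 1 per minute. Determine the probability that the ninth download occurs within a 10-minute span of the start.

0.6672

Over the interval, μ = 1 × 10 = 10 (a 10-minute span = 10 minutes).
The ninth arrival falls in the interval iff at least 9 events occur there: P(S_9 ≤ t) = P(N ≥ 9) = 1 − P(N ≤ 8) ≈ 0.6672.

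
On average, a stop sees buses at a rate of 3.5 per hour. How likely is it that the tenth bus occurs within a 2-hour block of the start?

Over the interval, μ = 3.5 × 2 = 7 (a 2-hour block = 2 hours).
The tenth arrival falls in the interval iff at least 10 events occur there: P(S_10 ≤ t) = P(N ≥ 10) = 1 − P(N ≤ 9) ≈ 0.1695.

0.1695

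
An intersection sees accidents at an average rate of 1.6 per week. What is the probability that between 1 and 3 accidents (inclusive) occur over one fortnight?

0.5618

Over the interval, μ = 1.6 × 2 = 3.2 (a fortnight = 2 weeks).
P(1 ≤ N ≤ 3) = Σ_{j=1}^{3} e^(−3.2) · 3.2^j/j! ≈ 0.5618.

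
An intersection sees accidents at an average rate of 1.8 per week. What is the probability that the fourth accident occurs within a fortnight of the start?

0.4848

Over the interval, μ = 1.8 × 2 = 3.6 (a fortnight = 2 weeks).
The fourth arrival falls in the interval iff at least 4 events occur there: P(S_4 ≤ t) = P(N ≥ 4) = 1 − P(N ≤ 3) ≈ 0.4848.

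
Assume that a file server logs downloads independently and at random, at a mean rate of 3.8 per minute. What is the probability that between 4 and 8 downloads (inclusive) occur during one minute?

0.5105

With mean μ = 3.8 per minute,
P(4 ≤ N ≤ 8) = Σ_{j=4}^{8} e^(−3.8) · 3.8^j/j! ≈ 0.5105.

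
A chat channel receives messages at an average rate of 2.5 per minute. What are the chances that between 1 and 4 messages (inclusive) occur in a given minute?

With mean μ = 2.5 per minute,
P(1 ≤ N ≤ 4) = Σ_{j=1}^{4} e^(−2.5) · 2.5^j/j! ≈ 0.8091.

0.8091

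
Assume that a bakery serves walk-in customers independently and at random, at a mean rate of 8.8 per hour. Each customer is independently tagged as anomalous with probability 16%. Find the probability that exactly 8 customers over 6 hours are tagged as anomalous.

0.1379

Thinning: the customers that are tagged as anomalous themselves form a Poisson process with rate 0.16 × 8.8 = 1.408 per hour.
Over the interval, μ = 1.408 × 6 = 8.448 (6 hours).
P(N = 8) = e^(−8.448) · 8.448^8/8! ≈ 0.1379.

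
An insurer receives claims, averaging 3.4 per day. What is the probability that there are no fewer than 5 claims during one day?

0.2558

With mean μ = 3.4 per day,
P(N ≥ 5) = 1 − P(N ≤ 4) = 1 − Σ_{j=0}^{4} e^(−μ) μ^j/j! ≈ 0.2558.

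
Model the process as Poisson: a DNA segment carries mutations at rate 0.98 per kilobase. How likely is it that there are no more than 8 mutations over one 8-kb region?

0.6149

Over the interval, μ = 0.98 × 8 = 7.84 (an 8-kb region = 8 kilobases).
P(N ≤ 8) = Σ_{j=0}^{8} e^(−μ) μ^j/j! ≈ 0.6149.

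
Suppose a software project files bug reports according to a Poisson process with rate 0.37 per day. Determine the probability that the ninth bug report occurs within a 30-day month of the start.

Over the interval, μ = 0.37 × 30 = 11.1 (a 30-day month = 30 days).
The ninth arrival falls in the interval iff at least 9 events occur there: P(S_9 ≤ t) = P(N ≥ 9) = 1 − P(N ≤ 8) ≈ 0.7768.

0.7768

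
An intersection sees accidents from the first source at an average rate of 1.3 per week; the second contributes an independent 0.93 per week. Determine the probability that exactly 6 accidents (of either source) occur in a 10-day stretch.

Independent Poisson processes superpose: combined rate λ = 1.3 + 0.93 = 2.23 per week.
Over the interval, μ = 2.23 × 10/7 ≈ 3.18571 (a 10-day stretch = 10/7 weeks).
P(N = 6) = e^(−3.18571) · 3.18571^6/6! ≈ 0.0600.

0.0600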